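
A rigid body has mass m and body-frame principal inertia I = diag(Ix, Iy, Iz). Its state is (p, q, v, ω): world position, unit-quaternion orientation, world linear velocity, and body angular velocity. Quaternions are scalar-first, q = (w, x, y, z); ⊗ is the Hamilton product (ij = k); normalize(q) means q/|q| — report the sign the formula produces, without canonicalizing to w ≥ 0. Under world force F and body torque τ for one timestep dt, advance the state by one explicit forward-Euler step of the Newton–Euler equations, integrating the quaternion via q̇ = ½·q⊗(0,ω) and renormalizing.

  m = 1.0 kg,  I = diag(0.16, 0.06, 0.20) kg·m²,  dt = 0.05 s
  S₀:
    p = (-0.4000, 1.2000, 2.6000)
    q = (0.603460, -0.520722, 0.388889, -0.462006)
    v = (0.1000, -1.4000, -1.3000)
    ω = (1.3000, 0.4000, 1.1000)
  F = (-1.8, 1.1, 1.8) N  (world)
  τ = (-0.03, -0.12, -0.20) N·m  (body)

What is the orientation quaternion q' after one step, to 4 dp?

q' = (0.6286, -0.4853, 0.3939, -0.4628)

q⊗(0,ω) = (1.0295896, 1.3970783, 0.2135704, -0.0500385)
updated quaternion q' = (0.6286, -0.4853, 0.3939, -0.4628)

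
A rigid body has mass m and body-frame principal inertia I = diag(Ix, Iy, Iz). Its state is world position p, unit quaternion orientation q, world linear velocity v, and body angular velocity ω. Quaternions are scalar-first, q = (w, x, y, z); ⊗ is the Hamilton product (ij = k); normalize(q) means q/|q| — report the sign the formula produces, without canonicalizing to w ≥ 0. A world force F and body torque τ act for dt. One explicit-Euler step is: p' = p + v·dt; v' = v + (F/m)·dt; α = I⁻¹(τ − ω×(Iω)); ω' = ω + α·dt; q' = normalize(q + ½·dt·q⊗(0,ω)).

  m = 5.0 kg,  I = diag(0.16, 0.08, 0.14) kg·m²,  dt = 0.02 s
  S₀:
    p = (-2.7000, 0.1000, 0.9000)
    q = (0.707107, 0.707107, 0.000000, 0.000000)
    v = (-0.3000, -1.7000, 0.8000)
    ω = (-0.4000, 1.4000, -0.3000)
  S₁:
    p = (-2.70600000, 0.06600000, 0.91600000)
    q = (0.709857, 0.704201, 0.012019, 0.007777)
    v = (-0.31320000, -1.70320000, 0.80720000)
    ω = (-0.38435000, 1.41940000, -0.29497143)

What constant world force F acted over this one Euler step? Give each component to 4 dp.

Δv = v₁−v₀ = (-0.01320000, -0.00320000, 0.00720000)
m·(v₁−v₀)/dt = (-3.3000, -0.8000, 1.8000)

F = (-3.3000, -0.8000, 1.8000)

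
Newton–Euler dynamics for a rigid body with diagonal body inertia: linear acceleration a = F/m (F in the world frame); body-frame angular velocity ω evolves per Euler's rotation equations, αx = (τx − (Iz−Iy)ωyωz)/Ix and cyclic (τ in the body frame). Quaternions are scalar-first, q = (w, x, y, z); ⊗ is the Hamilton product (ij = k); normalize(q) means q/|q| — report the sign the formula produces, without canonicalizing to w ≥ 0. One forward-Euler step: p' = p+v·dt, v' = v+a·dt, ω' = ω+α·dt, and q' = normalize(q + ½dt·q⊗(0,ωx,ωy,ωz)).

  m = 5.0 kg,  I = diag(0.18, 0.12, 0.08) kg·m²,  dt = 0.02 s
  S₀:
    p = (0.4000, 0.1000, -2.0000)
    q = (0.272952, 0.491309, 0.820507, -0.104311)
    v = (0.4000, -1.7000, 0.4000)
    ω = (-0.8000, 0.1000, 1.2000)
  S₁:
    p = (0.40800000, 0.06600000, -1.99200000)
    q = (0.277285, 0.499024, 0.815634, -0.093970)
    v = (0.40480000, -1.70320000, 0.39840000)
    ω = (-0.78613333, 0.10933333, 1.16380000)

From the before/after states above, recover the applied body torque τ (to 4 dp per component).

rate change Δω = (0.01386667, 0.00933333, -0.03620000)
gyro term ω₀×Iω₀ = (-0.0048, -0.0960, 0.0048)
applied torque τ = (0.1200, -0.0400, -0.1400)

τ = (0.1200, -0.0400, -0.1400)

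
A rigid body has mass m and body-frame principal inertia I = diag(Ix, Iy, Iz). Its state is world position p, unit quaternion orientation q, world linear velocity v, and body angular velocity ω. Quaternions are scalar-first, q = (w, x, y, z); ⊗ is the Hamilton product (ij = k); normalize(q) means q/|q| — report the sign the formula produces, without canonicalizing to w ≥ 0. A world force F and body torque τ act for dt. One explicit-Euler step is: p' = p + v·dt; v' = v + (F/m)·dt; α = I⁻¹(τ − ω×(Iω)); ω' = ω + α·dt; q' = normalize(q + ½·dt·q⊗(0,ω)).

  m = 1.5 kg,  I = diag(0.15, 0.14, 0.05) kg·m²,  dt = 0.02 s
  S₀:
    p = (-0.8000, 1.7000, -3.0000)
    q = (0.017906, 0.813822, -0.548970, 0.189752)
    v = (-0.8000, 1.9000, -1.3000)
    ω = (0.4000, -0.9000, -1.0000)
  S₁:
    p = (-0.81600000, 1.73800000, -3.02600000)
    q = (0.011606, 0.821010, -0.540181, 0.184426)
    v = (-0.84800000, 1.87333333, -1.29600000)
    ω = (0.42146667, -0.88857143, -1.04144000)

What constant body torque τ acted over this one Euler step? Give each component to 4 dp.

rate change Δω = (0.02146667, 0.01142857, -0.04144000)
gyro term ω₀×Iω₀ = (-0.0810, -0.0400, 0.0036)
applied torque τ = (0.0800, 0.0400, -0.1000)

τ = (0.0800, 0.0400, -0.1000)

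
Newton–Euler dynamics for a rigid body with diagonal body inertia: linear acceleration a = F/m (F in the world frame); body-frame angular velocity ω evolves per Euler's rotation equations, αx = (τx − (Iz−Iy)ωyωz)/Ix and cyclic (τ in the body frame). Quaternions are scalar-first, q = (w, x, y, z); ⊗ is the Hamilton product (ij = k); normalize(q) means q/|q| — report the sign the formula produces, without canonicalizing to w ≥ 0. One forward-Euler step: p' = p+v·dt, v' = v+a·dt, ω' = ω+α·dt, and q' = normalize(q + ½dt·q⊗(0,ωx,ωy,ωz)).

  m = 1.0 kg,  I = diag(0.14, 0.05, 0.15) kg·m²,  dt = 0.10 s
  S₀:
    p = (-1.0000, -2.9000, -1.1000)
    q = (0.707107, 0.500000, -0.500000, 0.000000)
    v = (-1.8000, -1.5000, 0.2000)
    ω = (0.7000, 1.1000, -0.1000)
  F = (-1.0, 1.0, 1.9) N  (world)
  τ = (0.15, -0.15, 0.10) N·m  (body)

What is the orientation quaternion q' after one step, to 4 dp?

q' = (0.7156, 0.5261, -0.4576, 0.0414)

q⊗(0,ω) = (0.2000000, 0.5449749, 0.8278177, 0.8292893)
q' = normalize(q + ½dt·q⊗(0,ω)) = (0.7156, 0.5261, -0.4576, 0.0414)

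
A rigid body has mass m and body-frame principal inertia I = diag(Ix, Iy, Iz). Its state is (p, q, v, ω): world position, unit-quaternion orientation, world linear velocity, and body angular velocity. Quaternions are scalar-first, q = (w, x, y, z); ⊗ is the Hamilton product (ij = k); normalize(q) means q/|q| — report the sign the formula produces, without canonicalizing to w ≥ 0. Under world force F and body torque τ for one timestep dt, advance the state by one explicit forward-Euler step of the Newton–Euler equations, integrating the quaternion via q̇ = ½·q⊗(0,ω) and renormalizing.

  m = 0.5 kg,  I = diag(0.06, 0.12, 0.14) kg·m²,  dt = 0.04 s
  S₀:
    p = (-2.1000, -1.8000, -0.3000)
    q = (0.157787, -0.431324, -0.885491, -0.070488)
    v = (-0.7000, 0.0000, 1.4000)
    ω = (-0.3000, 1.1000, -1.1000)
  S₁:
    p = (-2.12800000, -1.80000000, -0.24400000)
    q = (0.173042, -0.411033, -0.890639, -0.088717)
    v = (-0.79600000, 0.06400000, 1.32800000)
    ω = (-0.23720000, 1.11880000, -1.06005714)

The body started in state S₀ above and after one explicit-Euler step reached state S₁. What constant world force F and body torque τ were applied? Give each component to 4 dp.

F = (-1.2000, 0.8000, -0.9000)
τ = (0.0700, 0.0300, 0.1200)

velocity change Δv = (-0.09600000, 0.06400000, -0.07200000)
applied force F = (-1.2000, 0.8000, -0.9000)
Δω = ω₁−ω₀ = (0.06280000, 0.01880000, 0.03994286)
gyro term ω₀×Iω₀ = (-0.0242, -0.0264, -0.0198)
τ = I·(Δω/dt) + ω₀×(Iω₀) = (0.0700, 0.0300, 0.1200)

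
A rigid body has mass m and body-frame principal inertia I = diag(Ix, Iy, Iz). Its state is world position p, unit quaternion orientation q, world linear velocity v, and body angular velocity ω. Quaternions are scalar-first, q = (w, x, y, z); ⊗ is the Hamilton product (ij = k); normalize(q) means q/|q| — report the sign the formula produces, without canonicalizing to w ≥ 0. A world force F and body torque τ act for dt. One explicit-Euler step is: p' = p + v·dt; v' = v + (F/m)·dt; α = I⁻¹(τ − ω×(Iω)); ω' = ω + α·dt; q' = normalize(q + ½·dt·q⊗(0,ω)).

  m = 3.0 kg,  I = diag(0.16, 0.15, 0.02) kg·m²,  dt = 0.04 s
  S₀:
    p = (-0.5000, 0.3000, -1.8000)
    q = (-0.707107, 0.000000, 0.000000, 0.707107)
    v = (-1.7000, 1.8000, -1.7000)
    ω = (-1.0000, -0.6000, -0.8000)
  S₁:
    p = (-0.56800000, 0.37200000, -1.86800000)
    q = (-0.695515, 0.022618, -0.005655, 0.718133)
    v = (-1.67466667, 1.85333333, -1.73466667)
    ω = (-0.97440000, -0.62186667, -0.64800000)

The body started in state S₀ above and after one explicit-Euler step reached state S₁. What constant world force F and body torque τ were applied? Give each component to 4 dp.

v₁ − v₀ = (0.02533333, 0.05333333, -0.03466667)
F = m·Δv/dt = (1.9000, 4.0000, -2.6000)
ω₁ − ω₀ = (0.02560000, -0.02186667, 0.15200000)
gyro term ω₀×Iω₀ = (-0.0624, 0.1120, -0.0060)
I·α + gyro = (0.0400, 0.0300, 0.0700)

F = (1.9000, 4.0000, -2.6000)
τ = (0.0400, 0.0300, 0.0700)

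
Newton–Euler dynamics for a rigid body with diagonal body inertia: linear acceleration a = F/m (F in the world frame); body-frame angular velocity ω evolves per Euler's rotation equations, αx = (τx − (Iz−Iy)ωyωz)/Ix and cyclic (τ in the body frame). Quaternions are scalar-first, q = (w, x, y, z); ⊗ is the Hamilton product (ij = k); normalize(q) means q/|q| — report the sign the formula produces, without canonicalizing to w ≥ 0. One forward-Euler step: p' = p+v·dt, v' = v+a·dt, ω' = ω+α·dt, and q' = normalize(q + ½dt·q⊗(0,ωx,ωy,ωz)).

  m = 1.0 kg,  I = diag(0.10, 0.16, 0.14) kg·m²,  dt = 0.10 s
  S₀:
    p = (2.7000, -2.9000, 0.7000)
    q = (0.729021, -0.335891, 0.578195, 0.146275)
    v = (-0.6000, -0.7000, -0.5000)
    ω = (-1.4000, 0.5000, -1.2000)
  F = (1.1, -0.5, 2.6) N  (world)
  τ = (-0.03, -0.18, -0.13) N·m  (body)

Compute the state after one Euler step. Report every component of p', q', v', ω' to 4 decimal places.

p' = (2.6400, -2.9700, 0.6500)
q' = (0.6967, -0.4233, 0.5635, 0.1340)
v' = (-0.4900, -0.7500, -0.2400)
ω' = (-1.4420, 0.4295, -1.2629)

p + v·dt = (2.6400, -2.9700, 0.6500)
v + (F/m)dt = (-0.4900, -0.7500, -0.2400)
α = I⁻¹(τ − ω×Iω) = (-0.4200, -0.7050, -0.6286)
new body rate ω' = (-1.4420, 0.4295, -1.2629)
Hamilton product q⊗(0,ω) = (-0.5838149, -1.7876009, -0.2433437, -0.2332977)
q' = normalize(q + ½dt·q⊗(0,ω)) = (0.6967, -0.4233, 0.5635, 0.1340)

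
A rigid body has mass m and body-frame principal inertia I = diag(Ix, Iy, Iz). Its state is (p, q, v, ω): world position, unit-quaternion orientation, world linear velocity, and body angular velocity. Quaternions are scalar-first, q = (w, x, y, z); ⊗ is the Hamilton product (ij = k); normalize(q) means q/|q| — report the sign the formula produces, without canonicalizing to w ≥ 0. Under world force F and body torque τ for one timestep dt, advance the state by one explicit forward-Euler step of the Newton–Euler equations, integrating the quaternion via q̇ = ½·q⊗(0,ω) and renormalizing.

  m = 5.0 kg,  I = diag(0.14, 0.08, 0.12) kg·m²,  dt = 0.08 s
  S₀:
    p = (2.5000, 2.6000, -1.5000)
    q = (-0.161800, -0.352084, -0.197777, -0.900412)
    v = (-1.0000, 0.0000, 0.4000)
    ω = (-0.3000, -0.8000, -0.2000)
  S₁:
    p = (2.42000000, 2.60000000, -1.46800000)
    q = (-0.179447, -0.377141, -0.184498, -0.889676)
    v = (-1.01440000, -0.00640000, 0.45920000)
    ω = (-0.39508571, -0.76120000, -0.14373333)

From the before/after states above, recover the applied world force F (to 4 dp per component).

F = (-0.9000, -0.4000, 3.7000)

velocity change Δv = (-0.01440000, -0.00640000, 0.05920000)
m·(v₁−v₀)/dt = (-0.9000, -0.4000, 3.7000)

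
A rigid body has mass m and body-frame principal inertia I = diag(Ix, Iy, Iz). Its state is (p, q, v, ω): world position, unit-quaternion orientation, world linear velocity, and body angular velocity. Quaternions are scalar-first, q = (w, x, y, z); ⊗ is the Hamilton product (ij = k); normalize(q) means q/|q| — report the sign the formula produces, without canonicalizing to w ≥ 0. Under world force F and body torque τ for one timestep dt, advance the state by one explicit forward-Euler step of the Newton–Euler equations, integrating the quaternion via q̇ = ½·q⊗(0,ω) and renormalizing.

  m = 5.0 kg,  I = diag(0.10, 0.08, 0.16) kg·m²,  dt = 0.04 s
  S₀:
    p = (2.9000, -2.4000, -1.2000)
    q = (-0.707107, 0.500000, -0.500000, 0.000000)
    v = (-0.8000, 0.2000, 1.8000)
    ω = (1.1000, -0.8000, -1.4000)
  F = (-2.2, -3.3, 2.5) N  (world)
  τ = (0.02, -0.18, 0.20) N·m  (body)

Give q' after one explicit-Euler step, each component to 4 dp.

2q̇ = q⊗(0,ω) = (-0.9500000, -0.0778177, 1.2656856, 1.1399498)
q' = normalize(q + ½dt·q⊗(0,ω)) = (-0.7256, 0.4981, -0.4743, 0.0228)

q' = (-0.7256, 0.4981, -0.4743, 0.0228)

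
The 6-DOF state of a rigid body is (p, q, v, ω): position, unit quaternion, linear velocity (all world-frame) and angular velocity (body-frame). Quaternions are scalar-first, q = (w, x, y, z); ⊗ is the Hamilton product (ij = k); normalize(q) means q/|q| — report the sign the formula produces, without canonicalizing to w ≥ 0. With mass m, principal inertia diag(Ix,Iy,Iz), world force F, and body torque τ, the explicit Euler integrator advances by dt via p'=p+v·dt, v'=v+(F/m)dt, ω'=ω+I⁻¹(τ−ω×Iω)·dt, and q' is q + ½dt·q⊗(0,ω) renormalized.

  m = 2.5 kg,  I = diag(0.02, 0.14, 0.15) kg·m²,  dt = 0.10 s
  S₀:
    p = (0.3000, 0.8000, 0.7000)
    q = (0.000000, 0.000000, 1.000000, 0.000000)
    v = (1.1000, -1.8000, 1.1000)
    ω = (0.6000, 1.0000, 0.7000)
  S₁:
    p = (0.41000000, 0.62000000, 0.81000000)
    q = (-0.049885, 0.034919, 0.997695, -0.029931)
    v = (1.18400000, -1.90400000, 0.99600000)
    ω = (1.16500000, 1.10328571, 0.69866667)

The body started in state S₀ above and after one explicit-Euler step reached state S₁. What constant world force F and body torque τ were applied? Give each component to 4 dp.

F = (2.1000, -2.6000, -2.6000)
τ = (0.1200, 0.0900, 0.0700)

v₁ − v₀ = (0.08400000, -0.10400000, -0.10400000)
F = m·Δv/dt = (2.1000, -2.6000, -2.6000)
Δω = ω₁−ω₀ = (0.56500000, 0.10328571, -0.00133333)
gyro term ω₀×Iω₀ = (0.0070, -0.0546, 0.0720)
τ = I·(Δω/dt) + ω₀×(Iω₀) = (0.1200, 0.0900, 0.0700)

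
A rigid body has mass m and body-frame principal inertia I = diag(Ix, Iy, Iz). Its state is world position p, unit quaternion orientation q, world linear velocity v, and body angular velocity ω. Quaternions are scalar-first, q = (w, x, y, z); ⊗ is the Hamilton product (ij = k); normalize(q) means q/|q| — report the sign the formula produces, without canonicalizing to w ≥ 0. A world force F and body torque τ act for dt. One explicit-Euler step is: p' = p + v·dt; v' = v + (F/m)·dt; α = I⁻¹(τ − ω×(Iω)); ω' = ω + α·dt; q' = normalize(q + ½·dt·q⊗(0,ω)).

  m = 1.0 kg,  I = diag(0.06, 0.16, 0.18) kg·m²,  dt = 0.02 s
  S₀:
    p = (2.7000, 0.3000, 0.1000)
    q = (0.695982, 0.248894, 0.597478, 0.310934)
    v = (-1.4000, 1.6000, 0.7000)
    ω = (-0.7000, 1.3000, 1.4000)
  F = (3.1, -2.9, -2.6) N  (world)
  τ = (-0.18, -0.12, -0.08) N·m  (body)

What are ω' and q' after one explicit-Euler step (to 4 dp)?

ω' = (-0.7721, 1.2703, 1.4012)
q' = (0.6855, 0.2483, 0.6007, 0.3280)

α = I⁻¹(τ − ω×Iω) = (-3.6067, -1.4850, 0.0611)
ω + α·dt = (-0.7721, 1.2703, 1.4012)
Hamilton product q⊗(0,ω) = (-1.0378032, -0.0549324, 0.3386712, 1.7161716)
updated quaternion q' = (0.6855, 0.2483, 0.6007, 0.3280)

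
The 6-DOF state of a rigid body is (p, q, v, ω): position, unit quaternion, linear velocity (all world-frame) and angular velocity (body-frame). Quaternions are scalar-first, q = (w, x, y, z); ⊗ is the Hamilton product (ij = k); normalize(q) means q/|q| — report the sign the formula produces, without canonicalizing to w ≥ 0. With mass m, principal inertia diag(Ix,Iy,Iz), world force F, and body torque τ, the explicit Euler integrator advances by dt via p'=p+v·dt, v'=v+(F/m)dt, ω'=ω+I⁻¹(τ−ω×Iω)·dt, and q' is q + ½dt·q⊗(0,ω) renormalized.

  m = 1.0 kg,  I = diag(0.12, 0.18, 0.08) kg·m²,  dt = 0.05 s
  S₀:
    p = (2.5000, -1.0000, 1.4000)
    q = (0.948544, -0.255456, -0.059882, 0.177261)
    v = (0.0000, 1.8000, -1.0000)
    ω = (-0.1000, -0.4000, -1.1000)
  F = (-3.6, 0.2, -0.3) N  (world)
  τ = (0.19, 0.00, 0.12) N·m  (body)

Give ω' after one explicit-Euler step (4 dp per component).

angular accel α = (1.9500, -0.0244, 1.4700)
new body rate ω' = (-0.0025, -0.4012, -1.0265)

ω' = (-0.0025, -0.4012, -1.0265)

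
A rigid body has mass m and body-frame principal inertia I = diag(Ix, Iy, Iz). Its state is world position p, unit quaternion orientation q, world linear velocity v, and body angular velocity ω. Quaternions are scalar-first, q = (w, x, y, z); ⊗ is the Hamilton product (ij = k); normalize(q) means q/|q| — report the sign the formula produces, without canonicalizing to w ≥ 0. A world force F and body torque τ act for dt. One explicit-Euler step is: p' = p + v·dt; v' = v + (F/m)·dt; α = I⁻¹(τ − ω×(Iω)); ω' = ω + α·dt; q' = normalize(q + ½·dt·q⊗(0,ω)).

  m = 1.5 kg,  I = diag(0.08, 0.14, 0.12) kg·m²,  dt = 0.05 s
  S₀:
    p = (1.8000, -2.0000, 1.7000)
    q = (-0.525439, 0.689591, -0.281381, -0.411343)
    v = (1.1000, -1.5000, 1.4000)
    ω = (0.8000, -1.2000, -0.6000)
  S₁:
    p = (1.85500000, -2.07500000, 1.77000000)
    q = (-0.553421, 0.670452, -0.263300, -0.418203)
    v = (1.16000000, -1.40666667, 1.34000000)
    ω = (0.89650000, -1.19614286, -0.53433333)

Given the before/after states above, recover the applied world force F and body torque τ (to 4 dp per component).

Δω = ω₁−ω₀ = (0.09650000, 0.00385714, 0.06566667)
applied torque τ = (0.1400, 0.0300, 0.1000)
velocity change Δv = (0.06000000, 0.09333333, -0.06000000)
applied force F = (1.8000, 2.8000, -1.8000)

F = (1.8000, 2.8000, -1.8000)
τ = (0.1400, 0.0300, 0.1000)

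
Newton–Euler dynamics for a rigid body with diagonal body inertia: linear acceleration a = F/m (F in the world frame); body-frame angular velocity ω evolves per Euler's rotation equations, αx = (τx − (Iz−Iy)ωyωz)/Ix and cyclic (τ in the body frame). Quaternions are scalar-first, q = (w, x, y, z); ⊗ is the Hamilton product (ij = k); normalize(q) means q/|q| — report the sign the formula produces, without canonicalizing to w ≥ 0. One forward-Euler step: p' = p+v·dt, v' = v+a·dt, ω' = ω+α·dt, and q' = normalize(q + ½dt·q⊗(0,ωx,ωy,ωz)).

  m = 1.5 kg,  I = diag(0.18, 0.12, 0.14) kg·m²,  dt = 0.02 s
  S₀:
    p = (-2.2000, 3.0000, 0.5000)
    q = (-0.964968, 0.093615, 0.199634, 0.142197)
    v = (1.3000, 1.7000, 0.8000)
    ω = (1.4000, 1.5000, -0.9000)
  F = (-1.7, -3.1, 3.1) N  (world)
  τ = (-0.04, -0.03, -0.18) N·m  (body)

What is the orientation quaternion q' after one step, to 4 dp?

2q̇ = q⊗(0,ω) = (-0.3025347, -1.7439213, -1.1641227, 0.7294061)
updated quaternion q' = (-0.9678, 0.0762, 0.1879, 0.1495)

q' = (-0.9678, 0.0762, 0.1879, 0.1495)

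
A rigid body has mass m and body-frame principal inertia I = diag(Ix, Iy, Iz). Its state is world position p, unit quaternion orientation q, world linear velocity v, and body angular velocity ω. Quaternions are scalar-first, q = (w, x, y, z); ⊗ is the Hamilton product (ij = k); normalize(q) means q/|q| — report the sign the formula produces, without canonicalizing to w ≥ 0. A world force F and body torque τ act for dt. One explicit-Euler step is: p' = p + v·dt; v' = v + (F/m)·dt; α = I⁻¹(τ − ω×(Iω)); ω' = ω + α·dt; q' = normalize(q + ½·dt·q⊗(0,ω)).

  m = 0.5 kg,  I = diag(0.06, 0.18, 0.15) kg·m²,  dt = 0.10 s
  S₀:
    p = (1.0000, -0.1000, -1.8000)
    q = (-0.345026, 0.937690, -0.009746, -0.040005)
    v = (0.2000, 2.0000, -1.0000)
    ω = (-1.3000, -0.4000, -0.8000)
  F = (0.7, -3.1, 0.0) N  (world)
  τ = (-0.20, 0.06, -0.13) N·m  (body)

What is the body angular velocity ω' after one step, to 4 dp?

precession coupling ω×(Iω) = (-0.0096, -0.0936, 0.0624)
α = I⁻¹(τ − ω×Iω) = (-3.1733, 0.8533, -1.2827)
ω' = ω + α·dt = (-1.6173, -0.3147, -0.9283)

ω' = (-1.6173, -0.3147, -0.9283)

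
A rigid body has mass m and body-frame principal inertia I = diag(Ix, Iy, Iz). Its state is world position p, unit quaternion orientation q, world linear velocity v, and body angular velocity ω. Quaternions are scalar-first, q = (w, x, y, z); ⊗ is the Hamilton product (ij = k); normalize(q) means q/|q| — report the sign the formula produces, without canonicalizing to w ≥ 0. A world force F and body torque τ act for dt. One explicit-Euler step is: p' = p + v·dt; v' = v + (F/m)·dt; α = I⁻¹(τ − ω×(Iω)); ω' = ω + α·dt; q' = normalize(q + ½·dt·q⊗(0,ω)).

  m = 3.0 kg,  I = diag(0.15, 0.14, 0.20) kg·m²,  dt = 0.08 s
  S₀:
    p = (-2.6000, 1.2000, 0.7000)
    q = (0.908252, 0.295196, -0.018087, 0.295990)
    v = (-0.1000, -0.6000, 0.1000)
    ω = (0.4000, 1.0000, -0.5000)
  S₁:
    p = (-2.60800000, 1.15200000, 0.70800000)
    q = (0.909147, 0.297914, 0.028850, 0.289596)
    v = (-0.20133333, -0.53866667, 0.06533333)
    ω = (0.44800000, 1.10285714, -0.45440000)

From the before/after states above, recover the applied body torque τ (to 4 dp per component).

τ = (0.0600, 0.1900, 0.1100)

Δω = ω₁−ω₀ = (0.04800000, 0.10285714, 0.04560000)
I·α + gyro = (0.0600, 0.1900, 0.1100)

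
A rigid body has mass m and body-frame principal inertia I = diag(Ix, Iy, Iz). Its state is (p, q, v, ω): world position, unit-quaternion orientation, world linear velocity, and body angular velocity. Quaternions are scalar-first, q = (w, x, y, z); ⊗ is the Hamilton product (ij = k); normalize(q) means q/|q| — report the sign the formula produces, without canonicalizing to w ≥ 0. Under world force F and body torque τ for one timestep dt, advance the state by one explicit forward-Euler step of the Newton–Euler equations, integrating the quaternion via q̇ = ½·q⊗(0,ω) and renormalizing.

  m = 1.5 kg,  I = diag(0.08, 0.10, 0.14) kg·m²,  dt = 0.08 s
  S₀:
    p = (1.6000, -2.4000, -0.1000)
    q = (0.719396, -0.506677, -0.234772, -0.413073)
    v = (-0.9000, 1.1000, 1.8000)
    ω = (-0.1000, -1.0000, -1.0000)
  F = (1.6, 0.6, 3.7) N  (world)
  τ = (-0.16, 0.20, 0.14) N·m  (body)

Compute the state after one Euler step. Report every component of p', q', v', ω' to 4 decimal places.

p' = (1.5280, -2.3120, 0.0440)
q' = (0.6903, -0.5159, -0.2817, -0.4218)
v' = (-0.8147, 1.1320, 1.9973)
ω' = (-0.3000, -0.8352, -0.9211)

gyro term ω×Iω = (0.0400, -0.0060, 0.0020)
(τ − ω×Iω)/I = (-2.5000, 2.0600, 0.9857)
new body rate ω' = (-0.3000, -0.8352, -0.9211)
2q̇ = q⊗(0,ω) = (-0.6985127, -0.2502406, -1.1847657, -0.2361962)
q + ½dt·q⊗(0,ω), renormalized = (0.6903, -0.5159, -0.2817, -0.4218)
linear accel F/m = (1.0667, 0.4000, 2.4667)
p' = p + v·dt = (1.5280, -2.3120, 0.0440)
v + (F/m)dt = (-0.8147, 1.1320, 1.9973)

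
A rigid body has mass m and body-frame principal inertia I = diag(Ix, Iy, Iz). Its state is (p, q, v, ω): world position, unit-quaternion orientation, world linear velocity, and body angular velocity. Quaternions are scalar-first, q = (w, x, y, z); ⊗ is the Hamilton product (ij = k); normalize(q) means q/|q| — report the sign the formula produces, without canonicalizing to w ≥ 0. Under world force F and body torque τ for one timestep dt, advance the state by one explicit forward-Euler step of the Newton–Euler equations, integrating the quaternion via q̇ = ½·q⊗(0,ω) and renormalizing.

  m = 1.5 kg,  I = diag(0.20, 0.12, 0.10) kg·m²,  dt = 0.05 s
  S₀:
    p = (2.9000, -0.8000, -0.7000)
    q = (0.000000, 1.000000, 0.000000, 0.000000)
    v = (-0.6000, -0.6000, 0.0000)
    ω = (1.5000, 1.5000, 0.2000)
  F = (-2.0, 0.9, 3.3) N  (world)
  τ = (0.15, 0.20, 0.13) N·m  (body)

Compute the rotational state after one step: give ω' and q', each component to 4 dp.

α = I⁻¹(τ − ω×Iω) = (0.7800, 1.4167, 3.1000)
new body rate ω' = (1.5390, 1.5708, 0.3550)
Hamilton product q⊗(0,ω) = (-1.5000000, 0.0000000, -0.2000000, 1.5000000)
updated quaternion q' = (-0.0374, 0.9986, -0.0050, 0.0374)

ω' = (1.5390, 1.5708, 0.3550)
q' = (-0.0374, 0.9986, -0.0050, 0.0374)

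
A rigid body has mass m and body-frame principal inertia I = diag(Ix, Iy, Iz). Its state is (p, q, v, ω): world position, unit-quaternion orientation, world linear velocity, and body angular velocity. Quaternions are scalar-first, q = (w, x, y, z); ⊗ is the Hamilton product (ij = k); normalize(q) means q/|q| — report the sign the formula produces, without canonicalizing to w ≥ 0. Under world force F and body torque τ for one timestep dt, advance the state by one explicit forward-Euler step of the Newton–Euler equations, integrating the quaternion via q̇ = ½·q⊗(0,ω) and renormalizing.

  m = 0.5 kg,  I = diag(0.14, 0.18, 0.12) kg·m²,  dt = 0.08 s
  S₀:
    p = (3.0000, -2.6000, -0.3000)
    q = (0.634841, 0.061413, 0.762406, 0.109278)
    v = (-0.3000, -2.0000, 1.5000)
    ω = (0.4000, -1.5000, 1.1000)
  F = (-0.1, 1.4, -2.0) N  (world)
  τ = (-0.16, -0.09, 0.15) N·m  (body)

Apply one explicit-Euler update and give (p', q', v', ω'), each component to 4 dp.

p' = (2.9760, -2.7600, -0.1800)
q' = (0.6728, 0.1114, 0.7213, 0.1210)
v' = (-0.3160, -1.7760, 1.1800)
ω' = (0.2520, -1.5439, 1.2160)

angular accel α = (-1.8500, -0.5489, 1.4500)
new body rate ω' = (0.2520, -1.5439, 1.2160)
q⊗(0,ω) = (0.9988380, 1.2565000, -0.9761046, 0.3012432)
updated quaternion q' = (0.6728, 0.1114, 0.7213, 0.1210)
linear accel F/m = (-0.2000, 2.8000, -4.0000)
new position p' = (2.9760, -2.7600, -0.1800)
new velocity v' = (-0.3160, -1.7760, 1.1800)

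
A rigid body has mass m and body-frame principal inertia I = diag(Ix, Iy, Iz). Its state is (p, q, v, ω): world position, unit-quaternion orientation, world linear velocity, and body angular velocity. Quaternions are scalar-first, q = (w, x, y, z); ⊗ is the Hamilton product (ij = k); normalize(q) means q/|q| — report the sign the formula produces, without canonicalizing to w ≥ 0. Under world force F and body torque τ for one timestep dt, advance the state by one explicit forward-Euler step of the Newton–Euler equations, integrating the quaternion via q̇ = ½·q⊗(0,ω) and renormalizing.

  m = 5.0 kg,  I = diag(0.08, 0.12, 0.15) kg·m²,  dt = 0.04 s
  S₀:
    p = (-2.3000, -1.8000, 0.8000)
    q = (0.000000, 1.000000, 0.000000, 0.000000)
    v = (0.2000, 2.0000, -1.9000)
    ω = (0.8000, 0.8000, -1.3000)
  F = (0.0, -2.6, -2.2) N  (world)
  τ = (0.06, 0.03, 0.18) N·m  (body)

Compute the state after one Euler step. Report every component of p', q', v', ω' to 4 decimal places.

ω×(Iω) gyroscopic = (-0.0312, 0.0728, 0.0256)
α = I⁻¹(τ − ω×Iω) = (1.1400, -0.3567, 1.0293)
new body rate ω' = (0.8456, 0.7857, -1.2588)
2q̇ = q⊗(0,ω) = (-0.8000000, 0.0000000, 1.3000000, 0.8000000)
q + ½dt·q⊗(0,ω), renormalized = (-0.0160, 0.9994, 0.0260, 0.0160)
linear accel F/m = (0.0000, -0.5200, -0.4400)
p + v·dt = (-2.2920, -1.7200, 0.7240)
v + (F/m)dt = (0.2000, 1.9792, -1.9176)

p' = (-2.2920, -1.7200, 0.7240)
q' = (-0.0160, 0.9994, 0.0260, 0.0160)
v' = (0.2000, 1.9792, -1.9176)
ω' = (0.8456, 0.7857, -1.2588)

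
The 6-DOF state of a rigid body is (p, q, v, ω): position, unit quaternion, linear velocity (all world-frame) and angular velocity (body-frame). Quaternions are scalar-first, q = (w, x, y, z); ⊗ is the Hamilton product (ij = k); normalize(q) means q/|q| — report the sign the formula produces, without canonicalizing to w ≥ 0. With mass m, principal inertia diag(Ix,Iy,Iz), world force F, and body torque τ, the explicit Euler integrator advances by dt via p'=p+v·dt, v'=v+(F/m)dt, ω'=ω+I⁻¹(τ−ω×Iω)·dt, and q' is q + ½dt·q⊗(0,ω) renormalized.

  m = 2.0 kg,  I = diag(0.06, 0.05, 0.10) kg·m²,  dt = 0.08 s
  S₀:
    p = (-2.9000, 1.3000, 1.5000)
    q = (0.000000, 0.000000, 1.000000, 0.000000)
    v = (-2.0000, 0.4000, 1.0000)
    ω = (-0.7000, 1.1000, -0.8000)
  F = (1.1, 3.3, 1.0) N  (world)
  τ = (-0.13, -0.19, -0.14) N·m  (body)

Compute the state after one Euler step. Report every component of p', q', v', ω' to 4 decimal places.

new position p' = (-3.0600, 1.3320, 1.5800)
new velocity v' = (-1.9560, 0.5320, 1.0400)
α = I⁻¹(τ − ω×Iω) = (-1.4333, -3.3520, -1.4770)
ω' = ω + α·dt = (-0.8147, 0.8318, -0.9182)
q⊗(0,ω) = (-1.1000000, -0.8000000, 0.0000000, 0.7000000)
q + ½dt·q⊗(0,ω), renormalized = (-0.0439, -0.0319, 0.9981, 0.0279)

p' = (-3.0600, 1.3320, 1.5800)
q' = (-0.0439, -0.0319, 0.9981, 0.0279)
v' = (-1.9560, 0.5320, 1.0400)
ω' = (-0.8147, 0.8318, -0.9182)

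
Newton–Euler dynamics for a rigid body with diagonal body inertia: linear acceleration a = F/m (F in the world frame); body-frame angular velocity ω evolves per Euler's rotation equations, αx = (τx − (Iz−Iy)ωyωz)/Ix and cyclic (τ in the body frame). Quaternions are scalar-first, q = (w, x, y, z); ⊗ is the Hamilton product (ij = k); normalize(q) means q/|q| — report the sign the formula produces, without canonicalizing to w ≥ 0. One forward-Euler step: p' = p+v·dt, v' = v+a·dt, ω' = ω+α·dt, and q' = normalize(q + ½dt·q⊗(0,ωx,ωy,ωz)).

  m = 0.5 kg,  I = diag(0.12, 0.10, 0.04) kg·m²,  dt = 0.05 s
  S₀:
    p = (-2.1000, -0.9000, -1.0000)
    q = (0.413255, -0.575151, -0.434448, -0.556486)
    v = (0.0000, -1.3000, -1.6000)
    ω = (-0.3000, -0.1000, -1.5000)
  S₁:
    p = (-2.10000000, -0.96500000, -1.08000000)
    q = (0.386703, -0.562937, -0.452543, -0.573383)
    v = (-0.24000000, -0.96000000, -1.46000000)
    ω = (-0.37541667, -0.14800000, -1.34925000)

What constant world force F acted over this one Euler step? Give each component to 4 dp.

velocity change Δv = (-0.24000000, 0.34000000, 0.14000000)
F = m·Δv/dt = (-2.4000, 3.4000, 1.4000)

F = (-2.4000, 3.4000, 1.4000)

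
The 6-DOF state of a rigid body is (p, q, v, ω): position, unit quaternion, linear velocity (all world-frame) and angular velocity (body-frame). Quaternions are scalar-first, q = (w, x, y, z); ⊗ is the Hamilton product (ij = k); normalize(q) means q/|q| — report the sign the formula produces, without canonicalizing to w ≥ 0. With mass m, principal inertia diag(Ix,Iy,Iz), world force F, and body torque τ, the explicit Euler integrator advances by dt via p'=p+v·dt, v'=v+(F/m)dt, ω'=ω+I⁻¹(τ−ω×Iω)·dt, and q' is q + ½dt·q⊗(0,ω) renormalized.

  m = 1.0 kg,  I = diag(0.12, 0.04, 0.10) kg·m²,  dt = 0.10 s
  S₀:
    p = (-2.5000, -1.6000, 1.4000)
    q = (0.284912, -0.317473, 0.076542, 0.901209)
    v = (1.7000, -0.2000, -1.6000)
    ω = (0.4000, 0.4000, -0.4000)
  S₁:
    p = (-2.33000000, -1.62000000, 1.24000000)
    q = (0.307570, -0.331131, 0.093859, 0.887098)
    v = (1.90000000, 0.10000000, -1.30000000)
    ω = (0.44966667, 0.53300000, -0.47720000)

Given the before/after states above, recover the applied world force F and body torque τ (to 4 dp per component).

Δv = v₁−v₀ = (0.20000000, 0.30000000, 0.30000000)
m·(v₁−v₀)/dt = (2.0000, 3.0000, 3.0000)
rate change Δω = (0.04966667, 0.13300000, -0.07720000)
precession coupling = (-0.0096, -0.0032, -0.0128)
applied torque τ = (0.0500, 0.0500, -0.0900)

F = (2.0000, 3.0000, 3.0000)
τ = (0.0500, 0.0500, -0.0900)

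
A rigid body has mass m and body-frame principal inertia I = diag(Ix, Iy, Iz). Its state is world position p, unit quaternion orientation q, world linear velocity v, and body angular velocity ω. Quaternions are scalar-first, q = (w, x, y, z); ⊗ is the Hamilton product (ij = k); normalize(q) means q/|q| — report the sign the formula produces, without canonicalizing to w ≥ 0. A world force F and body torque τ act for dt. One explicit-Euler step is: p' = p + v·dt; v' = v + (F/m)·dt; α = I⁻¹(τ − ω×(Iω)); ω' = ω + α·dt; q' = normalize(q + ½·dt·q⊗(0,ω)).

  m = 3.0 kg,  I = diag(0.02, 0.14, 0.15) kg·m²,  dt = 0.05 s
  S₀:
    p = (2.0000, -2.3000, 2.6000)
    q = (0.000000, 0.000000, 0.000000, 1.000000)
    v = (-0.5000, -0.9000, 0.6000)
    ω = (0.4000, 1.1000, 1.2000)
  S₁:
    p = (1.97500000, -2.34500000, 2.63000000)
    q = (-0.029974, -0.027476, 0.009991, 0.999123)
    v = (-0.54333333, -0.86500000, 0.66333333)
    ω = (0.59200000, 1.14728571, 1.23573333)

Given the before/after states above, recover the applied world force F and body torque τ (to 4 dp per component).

F = (-2.6000, 2.1000, 3.8000)
τ = (0.0900, 0.0700, 0.1600)

v₁ − v₀ = (-0.04333333, 0.03500000, 0.06333333)
m·(v₁−v₀)/dt = (-2.6000, 2.1000, 3.8000)
Δω = ω₁−ω₀ = (0.19200000, 0.04728571, 0.03573333)
precession coupling = (0.0132, -0.0624, 0.0528)
τ = I·(Δω/dt) + ω₀×(Iω₀) = (0.0900, 0.0700, 0.1600)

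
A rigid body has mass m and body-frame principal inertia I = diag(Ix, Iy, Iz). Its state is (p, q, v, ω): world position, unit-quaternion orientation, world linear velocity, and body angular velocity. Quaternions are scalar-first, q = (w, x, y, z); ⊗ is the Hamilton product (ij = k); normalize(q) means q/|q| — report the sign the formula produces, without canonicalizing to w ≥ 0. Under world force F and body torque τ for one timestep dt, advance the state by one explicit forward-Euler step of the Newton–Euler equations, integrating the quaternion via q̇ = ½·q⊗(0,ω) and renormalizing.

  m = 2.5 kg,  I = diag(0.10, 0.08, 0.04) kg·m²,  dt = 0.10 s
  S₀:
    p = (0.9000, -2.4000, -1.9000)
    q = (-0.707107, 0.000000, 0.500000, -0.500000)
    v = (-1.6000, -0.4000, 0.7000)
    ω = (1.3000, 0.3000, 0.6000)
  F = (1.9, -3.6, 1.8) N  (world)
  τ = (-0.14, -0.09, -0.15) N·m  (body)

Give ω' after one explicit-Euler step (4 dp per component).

ω×(Iω) gyroscopic = (-0.0072, 0.0468, -0.0078)
α = I⁻¹(τ − ω×Iω) = (-1.3280, -1.7100, -3.5550)
ω' = ω + α·dt = (1.1672, 0.1290, 0.2445)

ω' = (1.1672, 0.1290, 0.2445)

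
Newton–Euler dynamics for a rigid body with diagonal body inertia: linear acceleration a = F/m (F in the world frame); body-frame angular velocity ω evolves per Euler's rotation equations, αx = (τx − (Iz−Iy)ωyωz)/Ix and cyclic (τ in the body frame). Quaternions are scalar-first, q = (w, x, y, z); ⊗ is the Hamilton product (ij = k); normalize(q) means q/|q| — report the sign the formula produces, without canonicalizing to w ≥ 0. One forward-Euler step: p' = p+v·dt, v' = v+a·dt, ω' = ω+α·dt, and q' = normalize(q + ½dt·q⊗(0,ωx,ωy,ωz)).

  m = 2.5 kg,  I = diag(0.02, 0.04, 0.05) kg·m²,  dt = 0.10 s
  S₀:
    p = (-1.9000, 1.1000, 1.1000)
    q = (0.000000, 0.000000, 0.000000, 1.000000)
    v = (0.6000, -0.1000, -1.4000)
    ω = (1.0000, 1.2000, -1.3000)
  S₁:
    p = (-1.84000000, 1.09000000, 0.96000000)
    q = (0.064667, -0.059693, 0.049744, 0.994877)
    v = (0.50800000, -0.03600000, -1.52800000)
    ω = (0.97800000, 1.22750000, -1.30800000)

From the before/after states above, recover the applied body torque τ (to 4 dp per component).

rate change Δω = (-0.02200000, 0.02750000, -0.00800000)
precession coupling = (-0.0156, 0.0390, 0.0240)
τ = I·(Δω/dt) + ω₀×(Iω₀) = (-0.0200, 0.0500, 0.0200)

τ = (-0.0200, 0.0500, 0.0200)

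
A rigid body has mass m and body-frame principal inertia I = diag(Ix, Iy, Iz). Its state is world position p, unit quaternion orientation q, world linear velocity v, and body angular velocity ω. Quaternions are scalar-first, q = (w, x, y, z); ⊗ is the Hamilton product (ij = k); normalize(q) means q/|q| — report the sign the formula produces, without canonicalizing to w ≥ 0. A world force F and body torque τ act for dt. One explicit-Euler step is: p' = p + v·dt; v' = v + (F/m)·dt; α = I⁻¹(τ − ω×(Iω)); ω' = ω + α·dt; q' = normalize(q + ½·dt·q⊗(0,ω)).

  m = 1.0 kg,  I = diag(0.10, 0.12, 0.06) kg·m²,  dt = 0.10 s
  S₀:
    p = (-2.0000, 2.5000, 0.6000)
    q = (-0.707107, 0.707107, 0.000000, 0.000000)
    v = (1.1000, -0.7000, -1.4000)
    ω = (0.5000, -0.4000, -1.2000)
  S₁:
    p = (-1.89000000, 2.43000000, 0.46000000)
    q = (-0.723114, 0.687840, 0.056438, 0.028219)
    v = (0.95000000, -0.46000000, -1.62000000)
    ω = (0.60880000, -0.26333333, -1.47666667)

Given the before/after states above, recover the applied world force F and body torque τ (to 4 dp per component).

rate change Δω = (0.10880000, 0.13666667, -0.27666667)
τ = I·(Δω/dt) + ω₀×(Iω₀) = (0.0800, 0.1400, -0.1700)
velocity change Δv = (-0.15000000, 0.24000000, -0.22000000)
F = m·Δv/dt = (-1.5000, 2.4000, -2.2000)

F = (-1.5000, 2.4000, -2.2000)
τ = (0.0800, 0.1400, -0.1700)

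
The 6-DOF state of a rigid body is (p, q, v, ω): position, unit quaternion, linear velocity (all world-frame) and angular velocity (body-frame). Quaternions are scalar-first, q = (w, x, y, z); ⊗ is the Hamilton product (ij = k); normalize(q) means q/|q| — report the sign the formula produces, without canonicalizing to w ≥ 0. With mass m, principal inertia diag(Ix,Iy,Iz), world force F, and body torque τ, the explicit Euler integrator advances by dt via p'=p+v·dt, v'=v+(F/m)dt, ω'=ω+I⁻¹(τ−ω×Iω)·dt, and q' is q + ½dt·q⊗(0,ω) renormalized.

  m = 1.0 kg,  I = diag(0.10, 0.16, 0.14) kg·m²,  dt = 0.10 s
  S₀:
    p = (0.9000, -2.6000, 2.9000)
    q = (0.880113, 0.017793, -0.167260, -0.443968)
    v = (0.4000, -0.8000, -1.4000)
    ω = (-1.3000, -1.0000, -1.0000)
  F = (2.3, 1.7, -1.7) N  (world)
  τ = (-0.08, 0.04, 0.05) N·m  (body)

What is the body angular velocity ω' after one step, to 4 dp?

ω' = (-1.3600, -0.9425, -1.0200)

precession coupling ω×(Iω) = (-0.0200, -0.0520, 0.0780)
α = I⁻¹(τ − ω×Iω) = (-0.6000, 0.5750, -0.2000)
new body rate ω' = (-1.3600, -0.9425, -1.0200)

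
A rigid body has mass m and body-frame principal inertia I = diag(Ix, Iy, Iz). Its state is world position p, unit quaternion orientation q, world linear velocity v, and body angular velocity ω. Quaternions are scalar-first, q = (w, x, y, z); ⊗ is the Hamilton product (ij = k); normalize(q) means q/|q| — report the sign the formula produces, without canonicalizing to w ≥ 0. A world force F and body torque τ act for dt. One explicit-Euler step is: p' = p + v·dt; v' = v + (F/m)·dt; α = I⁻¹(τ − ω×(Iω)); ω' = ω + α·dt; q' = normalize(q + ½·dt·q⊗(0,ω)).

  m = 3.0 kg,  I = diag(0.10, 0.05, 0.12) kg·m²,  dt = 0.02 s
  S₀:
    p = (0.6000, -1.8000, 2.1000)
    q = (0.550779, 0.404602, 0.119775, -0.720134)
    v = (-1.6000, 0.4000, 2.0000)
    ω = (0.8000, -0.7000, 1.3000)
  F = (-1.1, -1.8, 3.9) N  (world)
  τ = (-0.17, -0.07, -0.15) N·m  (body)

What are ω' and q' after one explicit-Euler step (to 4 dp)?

α = I⁻¹(τ − ω×Iω) = (-1.0630, -0.9840, -1.4833)
ω + α·dt = (0.7787, -0.7197, 1.2703)
q⊗(0,ω) = (0.6963351, 0.0922369, -1.4876351, 0.3369713)
q' = normalize(q + ½dt·q⊗(0,ω)) = (0.5577, 0.4055, 0.1049, -0.7167)

ω' = (0.7787, -0.7197, 1.2703)
q' = (0.5577, 0.4055, 0.1049, -0.7167)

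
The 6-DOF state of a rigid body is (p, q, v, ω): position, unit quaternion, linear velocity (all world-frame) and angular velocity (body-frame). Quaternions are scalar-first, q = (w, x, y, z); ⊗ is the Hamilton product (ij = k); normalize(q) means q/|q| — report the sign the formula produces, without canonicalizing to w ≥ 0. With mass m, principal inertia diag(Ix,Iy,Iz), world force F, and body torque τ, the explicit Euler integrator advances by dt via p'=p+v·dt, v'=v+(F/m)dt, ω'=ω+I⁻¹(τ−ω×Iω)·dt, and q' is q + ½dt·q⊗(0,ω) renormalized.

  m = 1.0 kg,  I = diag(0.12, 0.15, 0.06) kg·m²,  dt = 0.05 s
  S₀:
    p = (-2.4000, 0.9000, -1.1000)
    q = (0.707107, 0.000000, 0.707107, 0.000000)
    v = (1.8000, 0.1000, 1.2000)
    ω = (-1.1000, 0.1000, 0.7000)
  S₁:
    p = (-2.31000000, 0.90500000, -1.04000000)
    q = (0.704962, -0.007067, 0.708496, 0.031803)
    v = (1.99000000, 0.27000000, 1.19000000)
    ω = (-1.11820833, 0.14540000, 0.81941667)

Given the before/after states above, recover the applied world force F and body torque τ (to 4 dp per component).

F = (3.8000, 3.4000, -0.2000)
τ = (-0.0500, 0.0900, 0.1400)

velocity change Δv = (0.19000000, 0.17000000, -0.01000000)
m·(v₁−v₀)/dt = (3.8000, 3.4000, -0.2000)
ω₁ − ω₀ = (-0.01820833, 0.04540000, 0.11941667)
precession coupling = (-0.0063, -0.0462, -0.0033)
τ = I·(Δω/dt) + ω₀×(Iω₀) = (-0.0500, 0.0900, 0.1400)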